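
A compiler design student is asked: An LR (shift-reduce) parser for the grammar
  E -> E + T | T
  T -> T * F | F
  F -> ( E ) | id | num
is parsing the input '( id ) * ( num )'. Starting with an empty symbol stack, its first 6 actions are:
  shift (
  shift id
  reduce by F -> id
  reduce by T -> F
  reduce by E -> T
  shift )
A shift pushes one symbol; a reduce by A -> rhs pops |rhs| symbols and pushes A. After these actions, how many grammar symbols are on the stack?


Tracking the symbol stack through each action:
  Action 1: shift '(' : push -> stack = [(] (size 1)
  Action 2: shift 'id' : push -> stack = [(, id] (size 2)
  Action 3: reduce by F -> id : pop 1, push F -> stack = [(, F] (size 2)
  Action 4: reduce by T -> F : pop 1, push T -> stack = [(, T] (size 2)
  Action 5: reduce by E -> T : pop 1, push E -> stack = [(, E] (size 2)
  Action 6: shift ')' : push -> stack = [(, E, )] (size 3)
Final stack size: 3

3


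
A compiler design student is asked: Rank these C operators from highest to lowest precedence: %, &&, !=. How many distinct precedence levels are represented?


Looking up precedence for each operator:
  % -> precedence 6
  && -> precedence 2
  != -> precedence 3
Sorted highest to lowest: %, !=, &&
Distinct precedence values: [6, 3, 2]
Number of distinct levels: 3

3


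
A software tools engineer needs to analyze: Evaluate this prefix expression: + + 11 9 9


Parsing prefix expression: + + 11 9 9
Step 1: Innermost operation '+ 11 9'
  11 + 9 = 20
Step 2: Outer operation '+ [20] 9'
  20 + 9 = 29

29


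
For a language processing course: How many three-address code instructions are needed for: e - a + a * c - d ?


Expression: e - a + a * c - d
Generating three-address code (respecting * over +/- precedence):
  Instruction 1: t1 = a * c
  Instruction 2: t2 = e - a
  Instruction 3: t3 = t2 + t1
  Instruction 4: t4 = t3 - d
Total instructions: 4

4


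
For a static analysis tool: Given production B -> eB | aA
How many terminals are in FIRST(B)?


Production: B -> eB | aA
Examining each alternative for leading terminals:
  B -> eB : first terminal = 'e'
  B -> aA : first terminal = 'a'
FIRST(B) = {a, e}
Count: 2

2


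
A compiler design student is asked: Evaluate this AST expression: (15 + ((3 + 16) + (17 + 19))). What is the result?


Expression: (15 + ((3 + 16) + (17 + 19)))
Evaluating step by step:
  3 + 16 = 19
  17 + 19 = 36
  19 + 36 = 55
  15 + 55 = 70
Result: 70

70


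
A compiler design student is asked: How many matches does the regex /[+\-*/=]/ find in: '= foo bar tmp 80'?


Pattern: /[+\-*/=]/ (operators)
Input: '= foo bar tmp 80'
Scanning for matches:
  Match 1: '='
Total matches: 1

1


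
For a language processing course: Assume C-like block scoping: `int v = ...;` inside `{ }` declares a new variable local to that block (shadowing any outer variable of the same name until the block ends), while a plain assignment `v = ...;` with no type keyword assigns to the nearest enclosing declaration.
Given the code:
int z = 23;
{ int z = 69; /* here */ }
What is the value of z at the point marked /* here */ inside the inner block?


Analyzing scoping rules:
Outer scope: declares z = 23
Inner block: 'int z = 69;' declares a NEW z that shadows the outer one
Inside the block the inner declaration is in scope -> 69
Result: 69

69


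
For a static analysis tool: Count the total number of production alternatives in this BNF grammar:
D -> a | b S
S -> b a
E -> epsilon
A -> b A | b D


Counting alternatives per rule:
  D: 2 alternative(s)
  S: 1 alternative(s)
  E: 1 alternative(s)
  A: 2 alternative(s)
Sum: 2 + 1 + 1 + 2 = 6

6


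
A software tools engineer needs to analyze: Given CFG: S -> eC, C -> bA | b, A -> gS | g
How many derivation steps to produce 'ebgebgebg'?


Grammar: S -> eC, C -> bA | b, A -> gS | g
Deriving 'ebgebgebg':
Step 1: S -> eC => eC
Step 2: C -> bA => ebA
Step 3: A -> gS => ebgS
Step 4: S -> eC => ebgeC
Step 5: C -> bA => ebgebA
Step 6: A -> gS => ebgebgS
Step 7: S -> eC => ebgebgeC
Step 8: C -> bA => ebgebgebA
Step 9: A -> g => ebgebgebg
Total derivation steps: 9

9


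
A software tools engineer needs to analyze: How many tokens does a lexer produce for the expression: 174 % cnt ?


Scanning '174 % cnt'
Token 1: '174' -> integer_literal
Token 2: '%' -> operator
Token 3: 'cnt' -> identifier
Total tokens: 3

3


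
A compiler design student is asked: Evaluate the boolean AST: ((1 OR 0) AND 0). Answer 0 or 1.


Step 1: Evaluate inner node
  1 OR 0 = 1
Step 2: Evaluate root node
  1 AND 0 = 0

0


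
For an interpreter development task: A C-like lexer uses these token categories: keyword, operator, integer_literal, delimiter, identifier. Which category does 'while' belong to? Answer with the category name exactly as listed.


Token: 'while'
Checking categories:
  identifier: no
  integer_literal: no
  operator: no
  keyword: YES
  delimiter: no
Category: keyword

keyword


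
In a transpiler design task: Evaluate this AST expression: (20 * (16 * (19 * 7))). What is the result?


Expression: (20 * (16 * (19 * 7)))
Evaluating step by step:
  19 * 7 = 133
  16 * 133 = 2128
  20 * 2128 = 42560
Result: 42560

42560


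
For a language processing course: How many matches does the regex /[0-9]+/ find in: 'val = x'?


Pattern: /[0-9]+/ (int literals)
Input: 'val = x'
Scanning for matches:
Total matches: 0

0


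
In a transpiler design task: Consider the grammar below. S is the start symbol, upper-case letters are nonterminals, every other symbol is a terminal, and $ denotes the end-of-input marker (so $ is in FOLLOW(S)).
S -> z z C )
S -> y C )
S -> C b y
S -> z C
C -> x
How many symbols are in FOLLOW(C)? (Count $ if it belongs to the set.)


S is the start symbol and does not occur in any rule body, so FOLLOW(S) = {$}.
Examining every occurrence of C in a rule body:
  S -> z z C ) : C is followed by terminal ')' -> add ')'
  S -> y C ) : C is followed by terminal ')' -> add ')' (already in the set)
  S -> C b y : C is followed by terminal 'b' -> add 'b'
  S -> z C : C is at the right end -> add FOLLOW(S) = {$}
  C -> x : C does not occur in the body -> contributes nothing
FOLLOW(C) = {), b, $}
Count: 3

3


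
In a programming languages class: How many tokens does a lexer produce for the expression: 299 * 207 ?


Scanning '299 * 207'
Token 1: '299' -> integer_literal
Token 2: '*' -> operator
Token 3: '207' -> integer_literal
Total tokens: 3

3


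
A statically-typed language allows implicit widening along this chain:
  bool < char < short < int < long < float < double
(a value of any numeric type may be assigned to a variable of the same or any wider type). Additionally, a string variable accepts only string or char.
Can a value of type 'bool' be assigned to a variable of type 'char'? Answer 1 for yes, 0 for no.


Target variable type: char
Source value type: bool
Numeric ranks: bool=0, char=1
Widening allowed iff rank(source) <= rank(target): 0 <= 1? Yes
Result: 1

1


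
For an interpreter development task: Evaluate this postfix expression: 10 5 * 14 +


Processing tokens left to right:
Push 10, Push 5
Pop 10 and 5, compute 10 * 5 = 50, push 50
Push 14
Pop 50 and 14, compute 50 + 14 = 64, push 64
Stack result: 64

64


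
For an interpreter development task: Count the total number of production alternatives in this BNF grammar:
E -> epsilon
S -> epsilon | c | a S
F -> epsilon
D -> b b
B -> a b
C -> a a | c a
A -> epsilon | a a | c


Counting alternatives per rule:
  E: 1 alternative(s)
  S: 3 alternative(s)
  F: 1 alternative(s)
  D: 1 alternative(s)
  B: 1 alternative(s)
  C: 2 alternative(s)
  A: 3 alternative(s)
Sum: 1 + 3 + 1 + 1 + 1 + 2 + 3 = 12

12


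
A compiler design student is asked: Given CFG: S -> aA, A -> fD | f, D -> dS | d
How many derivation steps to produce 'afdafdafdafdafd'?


Grammar: S -> aA, A -> fD | f, D -> dS | d
Deriving 'afdafdafdafdafd':
Step 1: S -> aA => aA
Step 2: A -> fD => afD
Step 3: D -> dS => afdS
Step 4: S -> aA => afdaA
Step 5: A -> fD => afdafD
Step 6: D -> dS => afdafdS
Step 7: S -> aA => afdafdaA
Step 8: A -> fD => afdafdafD
Step 9: D -> dS => afdafdafdS
Step 10: S -> aA => afdafdafdaA
Step 11: A -> fD => afdafdafdafD
Step 12: D -> dS => afdafdafdafdS
Step 13: S -> aA => afdafdafdafdaA
Step 14: A -> fD => afdafdafdafdafD
Step 15: D -> d => afdafdafdafdafd
Total derivation steps: 15

15


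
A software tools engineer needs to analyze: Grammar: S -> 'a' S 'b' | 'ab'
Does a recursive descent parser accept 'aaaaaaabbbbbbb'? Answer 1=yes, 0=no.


Grammar accepts strings of the form a^n b^n (n >= 1)
Word: 'aaaaaaabbbbbbb'
Counting: 7 a's and 7 b's
Check: 7 == 7? Yes
Derivation (S -> aSb applied 6 time(s), then S -> ab): S => aSb => aaSbb => aaaSbbb => aaaaSbbbb => aaaaaSbbbbb => aaaaaaSbbbbbb => aaaaaaabbbbbbb
Accepted

1


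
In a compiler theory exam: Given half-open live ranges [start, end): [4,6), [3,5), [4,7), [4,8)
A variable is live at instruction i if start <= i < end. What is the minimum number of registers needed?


Live ranges:
  Var0: [4, 6)
  Var1: [3, 5)
  Var2: [4, 7)
  Var3: [4, 8)
Sweep-line events (position, delta, active):
  pos=3 start -> active=1
  pos=4 start -> active=2
  pos=4 start -> active=3
  pos=4 start -> active=4
  pos=5 end -> active=3
  pos=6 end -> active=2
  pos=7 end -> active=1
  pos=8 end -> active=0
Maximum simultaneous active: 4
Minimum registers needed: 4

4


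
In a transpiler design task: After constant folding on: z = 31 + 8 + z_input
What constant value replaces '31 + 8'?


Identifying constant sub-expression:
  Original: z = 31 + 8 + z_input
  31 and 8 are both compile-time constants
  Evaluating: 31 + 8 = 39
  After folding: z = 39 + z_input

39


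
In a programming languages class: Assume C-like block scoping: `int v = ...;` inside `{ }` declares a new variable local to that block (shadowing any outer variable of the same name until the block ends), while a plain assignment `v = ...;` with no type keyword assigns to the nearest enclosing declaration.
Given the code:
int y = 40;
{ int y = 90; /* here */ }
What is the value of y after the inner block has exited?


Analyzing scoping rules:
Outer scope: declares y = 40
Inner block: 'int y = 90;' declares a NEW y that shadows the outer one
When the block exits the inner y goes out of scope; the outer y was never modified -> 40
Result: 40

40


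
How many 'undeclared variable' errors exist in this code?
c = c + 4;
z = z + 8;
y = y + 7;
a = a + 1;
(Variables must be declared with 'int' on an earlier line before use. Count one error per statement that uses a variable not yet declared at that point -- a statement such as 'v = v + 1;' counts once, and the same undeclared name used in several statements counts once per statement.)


Scanning code line by line:
  Line 1: use 'c' -> ERROR (undeclared)
  Line 2: use 'z' -> ERROR (undeclared)
  Line 3: use 'y' -> ERROR (undeclared)
  Line 4: use 'a' -> ERROR (undeclared)
Total undeclared variable errors: 4

4


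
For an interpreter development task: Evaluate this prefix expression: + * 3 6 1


Parsing prefix expression: + * 3 6 1
Step 1: Innermost operation '* 3 6'
  3 * 6 = 18
Step 2: Outer operation '+ [18] 1'
  18 + 1 = 19

19


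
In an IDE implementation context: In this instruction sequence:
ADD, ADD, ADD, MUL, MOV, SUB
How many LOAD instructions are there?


Scanning instruction sequence for LOAD:
  Position 1: ADD
  Position 2: ADD
  Position 3: ADD
  Position 4: MUL
  Position 5: MOV
  Position 6: SUB
Matches at positions: []
Total LOAD count: 0

0


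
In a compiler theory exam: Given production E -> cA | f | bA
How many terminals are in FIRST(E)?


Production: E -> cA | f | bA
Examining each alternative for leading terminals:
  E -> cA : first terminal = 'c'
  E -> f : first terminal = 'f'
  E -> bA : first terminal = 'b'
FIRST(E) = {b, c, f}
Count: 3

3


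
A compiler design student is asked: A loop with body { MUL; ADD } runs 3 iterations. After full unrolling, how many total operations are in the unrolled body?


Loop body operations: MUL, ADD (2 ops per iteration)
Unrolling 3 iterations:
  Iteration 1: MUL, ADD (2 ops)
  Iteration 2: MUL, ADD (2 ops)
  Iteration 3: MUL, ADD (2 ops)
Total: 3 iterations * 2 ops/iter = 6 operations

6


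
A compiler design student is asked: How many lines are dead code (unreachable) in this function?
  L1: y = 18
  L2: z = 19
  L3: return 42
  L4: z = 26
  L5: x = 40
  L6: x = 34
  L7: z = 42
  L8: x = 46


Analyzing control flow:
  L1: reachable (before return)
  L2: reachable (before return)
  L3: reachable (return statement)
  L4: DEAD (after return at L3)
  L5: DEAD (after return at L3)
  L6: DEAD (after return at L3)
  L7: DEAD (after return at L3)
  L8: DEAD (after return at L3)
Return at L3, total lines = 8
Dead lines: L4 through L8
Count: 5

5


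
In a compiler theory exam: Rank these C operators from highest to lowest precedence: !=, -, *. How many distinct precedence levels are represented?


Looking up precedence for each operator:
  != -> precedence 3
  - -> precedence 5
  * -> precedence 6
Sorted highest to lowest: *, -, !=
Distinct precedence values: [6, 5, 3]
Number of distinct levels: 3

3


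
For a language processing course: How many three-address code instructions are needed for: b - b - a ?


Expression: b - b - a
Generating three-address code (respecting * over +/- precedence):
  Instruction 1: t1 = b - b
  Instruction 2: t2 = t1 - a
Total instructions: 2

2


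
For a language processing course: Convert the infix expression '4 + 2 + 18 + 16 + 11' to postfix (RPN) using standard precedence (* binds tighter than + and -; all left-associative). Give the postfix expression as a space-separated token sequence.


Applying the shunting-yard algorithm:
  Operand 4 -> output
  Push '+' onto operator stack -> op-stack: [+]
  Operand 2 -> output
  See '+' (prec 1); top '+' (prec 1) >= it -> pop '+' to output
  Push '+' onto operator stack -> op-stack: [+]
  Operand 18 -> output
  See '+' (prec 1); top '+' (prec 1) >= it -> pop '+' to output
  Push '+' onto operator stack -> op-stack: [+]
  Operand 16 -> output
  See '+' (prec 1); top '+' (prec 1) >= it -> pop '+' to output
  Push '+' onto operator stack -> op-stack: [+]
  Operand 11 -> output
  End of input: pop '+' to output
Postfix result: 4 2 + 18 + 16 + 11 +

4 2 + 18 + 16 + 11 +


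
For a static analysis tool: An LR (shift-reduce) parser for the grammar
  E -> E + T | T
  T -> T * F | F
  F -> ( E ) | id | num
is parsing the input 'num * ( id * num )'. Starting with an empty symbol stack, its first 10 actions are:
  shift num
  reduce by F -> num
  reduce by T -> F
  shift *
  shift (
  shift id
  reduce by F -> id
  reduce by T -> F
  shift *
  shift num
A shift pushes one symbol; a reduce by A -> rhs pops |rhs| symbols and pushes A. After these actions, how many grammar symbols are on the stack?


Tracking the symbol stack through each action:
  Action 1: shift 'num' : push -> stack = [num] (size 1)
  Action 2: reduce by F -> num : pop 1, push F -> stack = [F] (size 1)
  Action 3: reduce by T -> F : pop 1, push T -> stack = [T] (size 1)
  Action 4: shift '*' : push -> stack = [T, *] (size 2)
  Action 5: shift '(' : push -> stack = [T, *, (] (size 3)
  Action 6: shift 'id' : push -> stack = [T, *, (, id] (size 4)
  Action 7: reduce by F -> id : pop 1, push F -> stack = [T, *, (, F] (size 4)
  Action 8: reduce by T -> F : pop 1, push T -> stack = [T, *, (, T] (size 4)
  Action 9: shift '*' : push -> stack = [T, *, (, T, *] (size 5)
  Action 10: shift 'num' : push -> stack = [T, *, (, T, *, num] (size 6)
Final stack size: 6

6


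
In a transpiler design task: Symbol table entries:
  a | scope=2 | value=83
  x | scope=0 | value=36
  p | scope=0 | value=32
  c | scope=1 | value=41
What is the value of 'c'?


Searching symbol table for 'c':
  a | scope=2 | value=83
  x | scope=0 | value=36
  p | scope=0 | value=32
  c | scope=1 | value=41 <- MATCH
Found 'c' at scope 1 with value 41

41


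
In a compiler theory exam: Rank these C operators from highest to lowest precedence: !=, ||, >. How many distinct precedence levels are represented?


Looking up precedence for each operator:
  != -> precedence 3
  || -> precedence 1
  > -> precedence 4
Sorted highest to lowest: >, !=, ||
Distinct precedence values: [4, 3, 1]
Number of distinct levels: 3

3


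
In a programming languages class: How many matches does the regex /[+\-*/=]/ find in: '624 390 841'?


Pattern: /[+\-*/=]/ (operators)
Input: '624 390 841'
Scanning for matches:
Total matches: 0

0


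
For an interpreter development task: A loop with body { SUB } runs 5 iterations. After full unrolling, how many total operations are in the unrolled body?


Loop body operations: SUB (1 op per iteration)
Unrolling 5 iterations:
  Iteration 1: SUB (1 ops)
  Iteration 2: SUB (1 ops)
  Iteration 3: SUB (1 ops)
  Iteration 4: SUB (1 ops)
  Iteration 5: SUB (1 ops)
Total: 5 iterations * 1 ops/iter = 5 operations

5


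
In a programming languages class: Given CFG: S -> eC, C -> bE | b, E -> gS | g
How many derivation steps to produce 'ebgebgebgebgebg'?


Grammar: S -> eC, C -> bE | b, E -> gS | g
Deriving 'ebgebgebgebgebg':
Step 1: S -> eC => eC
Step 2: C -> bE => ebE
Step 3: E -> gS => ebgS
Step 4: S -> eC => ebgeC
Step 5: C -> bE => ebgebE
Step 6: E -> gS => ebgebgS
Step 7: S -> eC => ebgebgeC
Step 8: C -> bE => ebgebgebE
Step 9: E -> gS => ebgebgebgS
Step 10: S -> eC => ebgebgebgeC
Step 11: C -> bE => ebgebgebgebE
Step 12: E -> gS => ebgebgebgebgS
Step 13: S -> eC => ebgebgebgebgeC
Step 14: C -> bE => ebgebgebgebgebE
Step 15: E -> g => ebgebgebgebgebg
Total derivation steps: 15

15


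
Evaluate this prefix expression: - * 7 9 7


Parsing prefix expression: - * 7 9 7
Step 1: Innermost operation '* 7 9'
  7 * 9 = 63
Step 2: Outer operation '- [63] 7'
  63 - 7 = 56

56


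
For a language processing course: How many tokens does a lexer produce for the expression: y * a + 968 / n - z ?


Scanning 'y * a + 968 / n - z'
Token 1: 'y' -> identifier
Token 2: '*' -> operator
Token 3: 'a' -> identifier
Token 4: '+' -> operator
Token 5: '968' -> integer_literal
Token 6: '/' -> operator
Token 7: 'n' -> identifier
Token 8: '-' -> operator
Token 9: 'z' -> identifier
Total tokens: 9

9


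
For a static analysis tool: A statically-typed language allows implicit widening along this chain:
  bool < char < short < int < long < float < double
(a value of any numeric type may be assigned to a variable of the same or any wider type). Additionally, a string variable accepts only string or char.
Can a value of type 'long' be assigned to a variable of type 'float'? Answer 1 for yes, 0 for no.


Target variable type: float
Source value type: long
Numeric ranks: long=4, float=5
Widening allowed iff rank(source) <= rank(target): 4 <= 5? Yes
Result: 1

1


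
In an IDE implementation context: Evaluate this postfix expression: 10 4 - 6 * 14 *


Processing tokens left to right:
Push 10, Push 4
Pop 10 and 4, compute 10 - 4 = 6, push 6
Push 6
Pop 6 and 6, compute 6 * 6 = 36, push 36
Push 14
Pop 36 and 14, compute 36 * 14 = 504, push 504
Stack result: 504

504


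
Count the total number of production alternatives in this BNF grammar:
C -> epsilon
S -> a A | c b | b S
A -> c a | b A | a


Counting alternatives per rule:
  C: 1 alternative(s)
  S: 3 alternative(s)
  A: 3 alternative(s)
Sum: 1 + 3 + 3 = 7

7


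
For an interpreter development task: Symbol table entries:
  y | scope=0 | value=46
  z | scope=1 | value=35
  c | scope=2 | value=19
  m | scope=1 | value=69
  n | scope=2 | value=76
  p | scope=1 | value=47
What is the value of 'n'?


Searching symbol table for 'n':
  y | scope=0 | value=46
  z | scope=1 | value=35
  c | scope=2 | value=19
  m | scope=1 | value=69
  n | scope=2 | value=76 <- MATCH
  p | scope=1 | value=47
Found 'n' at scope 2 with value 76

76


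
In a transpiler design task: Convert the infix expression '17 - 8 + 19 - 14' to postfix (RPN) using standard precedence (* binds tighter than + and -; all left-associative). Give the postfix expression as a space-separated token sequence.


Applying the shunting-yard algorithm:
  Operand 17 -> output
  Push '-' onto operator stack -> op-stack: [-]
  Operand 8 -> output
  See '+' (prec 1); top '-' (prec 1) >= it -> pop '-' to output
  Push '+' onto operator stack -> op-stack: [+]
  Operand 19 -> output
  See '-' (prec 1); top '+' (prec 1) >= it -> pop '+' to output
  Push '-' onto operator stack -> op-stack: [-]
  Operand 14 -> output
  End of input: pop '-' to output
Postfix result: 17 8 - 19 + 14 -

17 8 - 19 + 14 -


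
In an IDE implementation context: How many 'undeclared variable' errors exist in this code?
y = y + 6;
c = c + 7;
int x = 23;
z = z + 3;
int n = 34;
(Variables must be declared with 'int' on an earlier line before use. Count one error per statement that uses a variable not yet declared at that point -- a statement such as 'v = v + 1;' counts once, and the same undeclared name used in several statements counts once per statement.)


Scanning code line by line:
  Line 1: use 'y' -> ERROR (undeclared)
  Line 2: use 'c' -> ERROR (undeclared)
  Line 3: declare 'x' -> declared = ['x']
  Line 4: use 'z' -> ERROR (undeclared)
  Line 5: declare 'n' -> declared = ['n', 'x']
Total undeclared variable errors: 3

3


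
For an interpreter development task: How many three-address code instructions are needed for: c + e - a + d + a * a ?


Expression: c + e - a + d + a * a
Generating three-address code (respecting * over +/- precedence):
  Instruction 1: t1 = a * a
  Instruction 2: t2 = c + e
  Instruction 3: t3 = t2 - a
  Instruction 4: t4 = t3 + d
  Instruction 5: t5 = t4 + t1
Total instructions: 5

5


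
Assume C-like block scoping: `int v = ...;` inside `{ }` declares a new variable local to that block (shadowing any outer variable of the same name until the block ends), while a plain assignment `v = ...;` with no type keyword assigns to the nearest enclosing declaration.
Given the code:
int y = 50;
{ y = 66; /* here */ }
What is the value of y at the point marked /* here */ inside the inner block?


Analyzing scoping rules:
Outer scope: declares y = 50
Inner block: 'y = 66;' has no type keyword, so it is an assignment to the outer y (no shadowing)
Inside the block, after the assignment -> 66
Result: 66

66


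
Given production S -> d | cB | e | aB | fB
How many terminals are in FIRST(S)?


Production: S -> d | cB | e | aB | fB
Examining each alternative for leading terminals:
  S -> d : first terminal = 'd'
  S -> cB : first terminal = 'c'
  S -> e : first terminal = 'e'
  S -> aB : first terminal = 'a'
  S -> fB : first terminal = 'f'
FIRST(S) = {a, c, d, e, f}
Count: 5

5


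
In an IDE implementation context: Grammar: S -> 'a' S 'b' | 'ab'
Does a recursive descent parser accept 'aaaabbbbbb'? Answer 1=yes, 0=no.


Grammar accepts strings of the form a^n b^n (n >= 1)
Word: 'aaaabbbbbb'
Counting: 4 a's and 6 b's
Check: 4 == 6? No
Mismatch: a-count != b-count
Rejected

0


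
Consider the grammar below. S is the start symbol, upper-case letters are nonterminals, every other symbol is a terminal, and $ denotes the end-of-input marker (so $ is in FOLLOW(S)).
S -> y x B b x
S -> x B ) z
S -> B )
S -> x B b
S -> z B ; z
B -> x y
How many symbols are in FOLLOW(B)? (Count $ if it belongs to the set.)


S is the start symbol and does not occur in any rule body, so FOLLOW(S) = {$}.
Examining every occurrence of B in a rule body:
  S -> y x B b x : B is followed by terminal 'b' -> add 'b'
  S -> x B ) z : B is followed by terminal ')' -> add ')'
  S -> B ) : B is followed by terminal ')' -> add ')' (already in the set)
  S -> x B b : B is followed by terminal 'b' -> add 'b' (already in the set)
  S -> z B ; z : B is followed by terminal ';' -> add ';'
  B -> x y : B does not occur in the body -> contributes nothing
FOLLOW(B) = {), ;, b}
Count: 3

3


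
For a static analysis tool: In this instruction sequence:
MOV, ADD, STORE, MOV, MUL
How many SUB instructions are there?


Scanning instruction sequence for SUB:
  Position 1: MOV
  Position 2: ADD
  Position 3: STORE
  Position 4: MOV
  Position 5: MUL
Matches at positions: []
Total SUB count: 0

0


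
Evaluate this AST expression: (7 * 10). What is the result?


Expression: (7 * 10)
Evaluating step by step:
  7 * 10 = 70
Result: 70

70


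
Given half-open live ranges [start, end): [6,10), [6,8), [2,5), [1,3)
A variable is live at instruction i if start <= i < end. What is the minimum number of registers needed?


Live ranges:
  Var0: [6, 10)
  Var1: [6, 8)
  Var2: [2, 5)
  Var3: [1, 3)
Sweep-line events (position, delta, active):
  pos=1 start -> active=1
  pos=2 start -> active=2
  pos=3 end -> active=1
  pos=5 end -> active=0
  pos=6 start -> active=1
  pos=6 start -> active=2
  pos=8 end -> active=1
  pos=10 end -> active=0
Maximum simultaneous active: 2
Minimum registers needed: 2

2


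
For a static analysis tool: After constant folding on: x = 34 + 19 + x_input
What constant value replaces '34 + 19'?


Identifying constant sub-expression:
  Original: x = 34 + 19 + x_input
  34 and 19 are both compile-time constants
  Evaluating: 34 + 19 = 53
  After folding: x = 53 + x_input

53


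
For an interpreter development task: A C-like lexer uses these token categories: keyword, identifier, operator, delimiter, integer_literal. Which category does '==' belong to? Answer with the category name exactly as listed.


Token: '=='
Checking categories:
  identifier: no
  integer_literal: no
  operator: YES
  keyword: no
  delimiter: no
Category: operator

operator


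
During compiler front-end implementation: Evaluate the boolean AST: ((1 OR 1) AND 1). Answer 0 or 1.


Step 1: Evaluate inner node
  1 OR 1 = 1
Step 2: Evaluate root node
  1 AND 1 = 1

1


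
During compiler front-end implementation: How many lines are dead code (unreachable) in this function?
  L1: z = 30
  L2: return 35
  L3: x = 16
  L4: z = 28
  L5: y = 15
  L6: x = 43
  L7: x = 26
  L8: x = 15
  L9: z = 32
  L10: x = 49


Analyzing control flow:
  L1: reachable (before return)
  L2: reachable (return statement)
  L3: DEAD (after return at L2)
  L4: DEAD (after return at L2)
  L5: DEAD (after return at L2)
  L6: DEAD (after return at L2)
  L7: DEAD (after return at L2)
  L8: DEAD (after return at L2)
  L9: DEAD (after return at L2)
  L10: DEAD (after return at L2)
Return at L2, total lines = 10
Dead lines: L3 through L10
Count: 8

8


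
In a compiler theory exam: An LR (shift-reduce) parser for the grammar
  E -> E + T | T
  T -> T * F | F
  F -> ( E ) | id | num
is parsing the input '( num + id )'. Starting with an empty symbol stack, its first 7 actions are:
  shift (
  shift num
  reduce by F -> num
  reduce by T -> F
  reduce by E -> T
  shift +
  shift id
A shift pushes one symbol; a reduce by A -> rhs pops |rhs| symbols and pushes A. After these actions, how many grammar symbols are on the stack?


Tracking the symbol stack through each action:
  Action 1: shift '(' : push -> stack = [(] (size 1)
  Action 2: shift 'num' : push -> stack = [(, num] (size 2)
  Action 3: reduce by F -> num : pop 1, push F -> stack = [(, F] (size 2)
  Action 4: reduce by T -> F : pop 1, push T -> stack = [(, T] (size 2)
  Action 5: reduce by E -> T : pop 1, push E -> stack = [(, E] (size 2)
  Action 6: shift '+' : push -> stack = [(, E, +] (size 3)
  Action 7: shift 'id' : push -> stack = [(, E, +, id] (size 4)
Final stack size: 4

4


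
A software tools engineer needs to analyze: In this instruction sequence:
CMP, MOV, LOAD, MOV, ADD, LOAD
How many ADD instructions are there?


Scanning instruction sequence for ADD:
  Position 1: CMP
  Position 2: MOV
  Position 3: LOAD
  Position 4: MOV
  Position 5: ADD <- MATCH
  Position 6: LOAD
Matches at positions: [5]
Total ADD count: 1

1


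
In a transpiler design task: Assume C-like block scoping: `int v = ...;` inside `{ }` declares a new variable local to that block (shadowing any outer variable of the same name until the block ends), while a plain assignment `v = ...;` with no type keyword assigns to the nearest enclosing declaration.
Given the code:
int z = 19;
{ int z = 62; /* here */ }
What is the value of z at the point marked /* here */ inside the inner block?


Analyzing scoping rules:
Outer scope: declares z = 19
Inner block: 'int z = 62;' declares a NEW z that shadows the outer one
Inside the block the inner declaration is in scope -> 62
Result: 62

62


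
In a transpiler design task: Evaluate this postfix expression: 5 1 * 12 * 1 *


Processing tokens left to right:
Push 5, Push 1
Pop 5 and 1, compute 5 * 1 = 5, push 5
Push 12
Pop 5 and 12, compute 5 * 12 = 60, push 60
Push 1
Pop 60 and 1, compute 60 * 1 = 60, push 60
Stack result: 60

60


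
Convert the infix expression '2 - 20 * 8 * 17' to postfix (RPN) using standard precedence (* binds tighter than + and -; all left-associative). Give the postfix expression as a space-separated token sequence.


Applying the shunting-yard algorithm:
  Operand 2 -> output
  Push '-' onto operator stack -> op-stack: [-]
  Operand 20 -> output
  Push '*' onto operator stack -> op-stack: [-, *]
  Operand 8 -> output
  See '*' (prec 2); top '*' (prec 2) >= it -> pop '*' to output
  Push '*' onto operator stack -> op-stack: [-, *]
  Operand 17 -> output
  End of input: pop '*' to output
  End of input: pop '-' to output
Postfix result: 2 20 8 * 17 * -

2 20 8 * 17 * -


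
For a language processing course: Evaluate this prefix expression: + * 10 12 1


Parsing prefix expression: + * 10 12 1
Step 1: Innermost operation '* 10 12'
  10 * 12 = 120
Step 2: Outer operation '+ [120] 1'
  120 + 1 = 121

121


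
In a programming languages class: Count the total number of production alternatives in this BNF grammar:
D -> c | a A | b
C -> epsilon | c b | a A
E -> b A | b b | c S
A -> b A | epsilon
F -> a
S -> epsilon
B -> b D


Counting alternatives per rule:
  D: 3 alternative(s)
  C: 3 alternative(s)
  E: 3 alternative(s)
  A: 2 alternative(s)
  F: 1 alternative(s)
  S: 1 alternative(s)
  B: 1 alternative(s)
Sum: 3 + 3 + 3 + 2 + 1 + 1 + 1 = 14

14


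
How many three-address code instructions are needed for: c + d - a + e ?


Expression: c + d - a + e
Generating three-address code (respecting * over +/- precedence):
  Instruction 1: t1 = c + d
  Instruction 2: t2 = t1 - a
  Instruction 3: t3 = t2 + e
Total instructions: 3

3


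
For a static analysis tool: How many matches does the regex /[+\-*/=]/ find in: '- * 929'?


Pattern: /[+\-*/=]/ (operators)
Input: '- * 929'
Scanning for matches:
  Match 1: '-'
  Match 2: '*'
Total matches: 2

2


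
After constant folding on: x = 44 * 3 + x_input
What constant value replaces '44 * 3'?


Identifying constant sub-expression:
  Original: x = 44 * 3 + x_input
  44 and 3 are both compile-time constants
  Evaluating: 44 * 3 = 132
  After folding: x = 132 + x_input

132


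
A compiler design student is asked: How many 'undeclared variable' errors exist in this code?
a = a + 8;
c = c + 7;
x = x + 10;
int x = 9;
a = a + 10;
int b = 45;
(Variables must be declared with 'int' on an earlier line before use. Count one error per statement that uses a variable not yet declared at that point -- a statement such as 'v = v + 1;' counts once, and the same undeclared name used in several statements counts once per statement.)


Scanning code line by line:
  Line 1: use 'a' -> ERROR (undeclared)
  Line 2: use 'c' -> ERROR (undeclared)
  Line 3: use 'x' -> ERROR (undeclared)
  Line 4: declare 'x' -> declared = ['x']
  Line 5: use 'a' -> ERROR (undeclared)
  Line 6: declare 'b' -> declared = ['b', 'x']
Total undeclared variable errors: 4

4


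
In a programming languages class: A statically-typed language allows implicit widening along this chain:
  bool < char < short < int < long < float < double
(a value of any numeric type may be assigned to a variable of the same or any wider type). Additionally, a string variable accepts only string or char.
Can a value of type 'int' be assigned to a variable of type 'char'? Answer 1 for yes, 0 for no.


Target variable type: char
Source value type: int
Numeric ranks: int=3, char=1
Widening allowed iff rank(source) <= rank(target): 3 <= 1? No
Result: 0

0


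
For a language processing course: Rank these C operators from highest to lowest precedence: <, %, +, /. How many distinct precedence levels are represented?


Looking up precedence for each operator:
  < -> precedence 4
  % -> precedence 6
  + -> precedence 5
  / -> precedence 6
Sorted highest to lowest: %, /, +, <
Distinct precedence values: [6, 5, 4]
Number of distinct levels: 3

3


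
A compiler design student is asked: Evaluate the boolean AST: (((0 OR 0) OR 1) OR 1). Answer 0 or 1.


Step 1: Evaluate inner node
  0 OR 0 = 0
Step 2: Evaluate next node
  0 OR 1 = 1
Step 3: Evaluate root node
  1 OR 1 = 1

1


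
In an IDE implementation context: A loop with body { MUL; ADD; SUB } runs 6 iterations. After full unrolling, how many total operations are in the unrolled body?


Loop body operations: MUL, ADD, SUB (3 ops per iteration)
Unrolling 6 iterations:
  Iteration 1: MUL, ADD, SUB (3 ops)
  Iteration 2: MUL, ADD, SUB (3 ops)
  Iteration 3: MUL, ADD, SUB (3 ops)
  Iteration 4: MUL, ADD, SUB (3 ops)
  Iteration 5: MUL, ADD, SUB (3 ops)
  Iteration 6: MUL, ADD, SUB (3 ops)
Total: 6 iterations * 3 ops/iter = 18 operations

18


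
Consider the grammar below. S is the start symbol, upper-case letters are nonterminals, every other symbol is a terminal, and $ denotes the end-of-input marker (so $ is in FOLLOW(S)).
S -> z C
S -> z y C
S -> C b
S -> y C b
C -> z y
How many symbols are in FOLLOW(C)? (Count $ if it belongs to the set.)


S is the start symbol and does not occur in any rule body, so FOLLOW(S) = {$}.
Examining every occurrence of C in a rule body:
  S -> z C : C is at the right end -> add FOLLOW(S) = {$}
  S -> z y C : C is at the right end -> add FOLLOW(S) = {$} (already in the set)
  S -> C b : C is followed by terminal 'b' -> add 'b'
  S -> y C b : C is followed by terminal 'b' -> add 'b' (already in the set)
  C -> z y : C does not occur in the body -> contributes nothing
FOLLOW(C) = {b, $}
Count: 2

2


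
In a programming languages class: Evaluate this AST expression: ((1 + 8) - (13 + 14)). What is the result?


Expression: ((1 + 8) - (13 + 14))
Evaluating step by step:
  1 + 8 = 9
  13 + 14 = 27
  9 - 27 = -18
Result: -18

-18


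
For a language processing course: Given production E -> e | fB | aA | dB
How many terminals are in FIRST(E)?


Production: E -> e | fB | aA | dB
Examining each alternative for leading terminals:
  E -> e : first terminal = 'e'
  E -> fB : first terminal = 'f'
  E -> aA : first terminal = 'a'
  E -> dB : first terminal = 'd'
FIRST(E) = {a, d, e, f}
Count: 4

4


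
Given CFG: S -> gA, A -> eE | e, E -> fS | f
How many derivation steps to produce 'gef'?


Grammar: S -> gA, A -> eE | e, E -> fS | f
Deriving 'gef':
Step 1: S -> gA => gA
Step 2: A -> eE => geE
Step 3: E -> f => gef
Total derivation steps: 3

3


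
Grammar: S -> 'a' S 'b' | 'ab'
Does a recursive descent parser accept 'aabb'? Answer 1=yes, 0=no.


Grammar accepts strings of the form a^n b^n (n >= 1)
Word: 'aabb'
Counting: 2 a's and 2 b's
Check: 2 == 2? Yes
Derivation (S -> aSb applied 1 time(s), then S -> ab): S => aSb => aabb
Accepted

1


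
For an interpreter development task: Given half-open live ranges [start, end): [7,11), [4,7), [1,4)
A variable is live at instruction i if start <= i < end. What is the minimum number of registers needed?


Live ranges:
  Var0: [7, 11)
  Var1: [4, 7)
  Var2: [1, 4)
Sweep-line events (position, delta, active):
  pos=1 start -> active=1
  pos=4 end -> active=0
  pos=4 start -> active=1
  pos=7 end -> active=0
  pos=7 start -> active=1
  pos=11 end -> active=0
Maximum simultaneous active: 1
Minimum registers needed: 1

1


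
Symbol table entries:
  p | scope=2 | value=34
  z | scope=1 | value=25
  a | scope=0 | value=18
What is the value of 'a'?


Searching symbol table for 'a':
  p | scope=2 | value=34
  z | scope=1 | value=25
  a | scope=0 | value=18 <- MATCH
Found 'a' at scope 0 with value 18

18


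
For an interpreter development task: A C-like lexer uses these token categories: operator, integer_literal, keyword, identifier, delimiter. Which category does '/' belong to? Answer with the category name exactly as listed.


Token: '/'
Checking categories:
  identifier: no
  integer_literal: no
  operator: YES
  keyword: no
  delimiter: no
Category: operator

operator


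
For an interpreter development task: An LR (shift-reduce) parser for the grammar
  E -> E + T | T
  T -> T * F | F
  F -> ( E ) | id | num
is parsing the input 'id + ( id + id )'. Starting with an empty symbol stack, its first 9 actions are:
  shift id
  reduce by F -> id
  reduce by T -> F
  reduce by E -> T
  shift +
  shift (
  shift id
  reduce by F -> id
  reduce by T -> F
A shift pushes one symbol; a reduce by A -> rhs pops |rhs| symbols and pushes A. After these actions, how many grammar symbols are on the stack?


Tracking the symbol stack through each action:
  Action 1: shift 'id' : push -> stack = [id] (size 1)
  Action 2: reduce by F -> id : pop 1, push F -> stack = [F] (size 1)
  Action 3: reduce by T -> F : pop 1, push T -> stack = [T] (size 1)
  Action 4: reduce by E -> T : pop 1, push E -> stack = [E] (size 1)
  Action 5: shift '+' : push -> stack = [E, +] (size 2)
  Action 6: shift '(' : push -> stack = [E, +, (] (size 3)
  Action 7: shift 'id' : push -> stack = [E, +, (, id] (size 4)
  Action 8: reduce by F -> id : pop 1, push F -> stack = [E, +, (, F] (size 4)
  Action 9: reduce by T -> F : pop 1, push T -> stack = [E, +, (, T] (size 4)
Final stack size: 4

4


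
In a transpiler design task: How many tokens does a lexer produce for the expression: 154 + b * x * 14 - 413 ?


Scanning '154 + b * x * 14 - 413'
Token 1: '154' -> integer_literal
Token 2: '+' -> operator
Token 3: 'b' -> identifier
Token 4: '*' -> operator
Token 5: 'x' -> identifier
Token 6: '*' -> operator
Token 7: '14' -> integer_literal
Token 8: '-' -> operator
Token 9: '413' -> integer_literal
Total tokens: 9

9


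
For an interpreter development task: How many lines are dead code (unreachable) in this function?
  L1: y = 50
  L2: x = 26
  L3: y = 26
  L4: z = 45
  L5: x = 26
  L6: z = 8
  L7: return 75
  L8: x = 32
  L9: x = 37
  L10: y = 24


Analyzing control flow:
  L1: reachable (before return)
  L2: reachable (before return)
  L3: reachable (before return)
  L4: reachable (before return)
  L5: reachable (before return)
  L6: reachable (before return)
  L7: reachable (return statement)
  L8: DEAD (after return at L7)
  L9: DEAD (after return at L7)
  L10: DEAD (after return at L7)
Return at L7, total lines = 10
Dead lines: L8 through L10
Count: 3

3


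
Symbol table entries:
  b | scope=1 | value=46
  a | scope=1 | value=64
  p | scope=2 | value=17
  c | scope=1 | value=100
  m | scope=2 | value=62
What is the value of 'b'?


Searching symbol table for 'b':
  b | scope=1 | value=46 <- MATCH
  a | scope=1 | value=64
  p | scope=2 | value=17
  c | scope=1 | value=100
  m | scope=2 | value=62
Found 'b' at scope 1 with value 46

46


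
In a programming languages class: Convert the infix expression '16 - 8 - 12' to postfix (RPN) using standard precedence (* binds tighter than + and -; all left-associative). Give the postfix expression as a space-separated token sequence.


Applying the shunting-yard algorithm:
  Operand 16 -> output
  Push '-' onto operator stack -> op-stack: [-]
  Operand 8 -> output
  See '-' (prec 1); top '-' (prec 1) >= it -> pop '-' to output
  Push '-' onto operator stack -> op-stack: [-]
  Operand 12 -> output
  End of input: pop '-' to output
Postfix result: 16 8 - 12 -

16 8 - 12 -


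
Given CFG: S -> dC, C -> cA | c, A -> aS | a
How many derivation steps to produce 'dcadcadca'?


Grammar: S -> dC, C -> cA | c, A -> aS | a
Deriving 'dcadcadca':
Step 1: S -> dC => dC
Step 2: C -> cA => dcA
Step 3: A -> aS => dcaS
Step 4: S -> dC => dcadC
Step 5: C -> cA => dcadcA
Step 6: A -> aS => dcadcaS
Step 7: S -> dC => dcadcadC
Step 8: C -> cA => dcadcadcA
Step 9: A -> a => dcadcadca
Total derivation steps: 9

9
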